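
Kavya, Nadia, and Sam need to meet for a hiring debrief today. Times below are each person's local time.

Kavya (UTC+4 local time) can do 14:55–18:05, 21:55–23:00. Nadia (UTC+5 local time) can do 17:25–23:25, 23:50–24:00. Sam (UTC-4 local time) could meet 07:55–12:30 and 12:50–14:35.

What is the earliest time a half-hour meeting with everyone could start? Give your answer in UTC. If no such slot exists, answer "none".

Kavya in UTC: 10:55-14:05, 17:55-19:00 (subtract 4h to convert from UTC+4).
Nadia in UTC: 12:25-18:25, 18:50-19:00 (subtract 5h to convert from UTC+5).
Sam in UTC: 11:55-16:30, 16:50-18:35 (add 4h to convert from UTC-4).
Kavya ∩ Nadia: 12:25-14:05, 17:55-18:25, 18:50-19:00.
Kavya ∩ Nadia ∩ Sam: 12:25-14:05, 17:55-18:25.
Those are the intersection windows.
The first common window of at least 30 minutes is 12:25-14:05, so the earliest start is 12:25.

12:25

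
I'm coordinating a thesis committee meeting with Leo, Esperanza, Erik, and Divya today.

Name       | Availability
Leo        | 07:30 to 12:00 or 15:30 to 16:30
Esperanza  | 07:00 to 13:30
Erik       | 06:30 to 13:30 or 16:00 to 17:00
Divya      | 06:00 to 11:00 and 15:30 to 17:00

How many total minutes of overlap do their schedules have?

Leo ∩ Esperanza: 07:30-12:00.
Leo ∩ Esperanza ∩ Erik: 07:30-12:00.
Leo ∩ Esperanza ∩ Erik ∩ Divya: 07:30-11:00.
That's a single block of 210 minutes.

210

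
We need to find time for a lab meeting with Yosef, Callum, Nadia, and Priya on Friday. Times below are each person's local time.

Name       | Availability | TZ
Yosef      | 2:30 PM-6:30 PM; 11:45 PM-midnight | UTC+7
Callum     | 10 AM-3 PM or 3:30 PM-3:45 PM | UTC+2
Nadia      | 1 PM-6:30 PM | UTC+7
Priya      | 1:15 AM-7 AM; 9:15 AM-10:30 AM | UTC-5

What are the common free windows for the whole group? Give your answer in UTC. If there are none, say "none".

08:00-11:30

Yosef in UTC: 07:30-11:30, 16:45-17:00 (subtract 7h to convert from UTC+7).
Callum in UTC: 08:00-13:00, 13:30-13:45 (subtract 2h to convert from UTC+2).
Nadia in UTC: 06:00-11:30 (subtract 7h to convert from UTC+7).
Priya in UTC: 06:15-12:00, 14:15-15:30 (add 5h to convert from UTC-5).
Yosef ∩ Callum: 08:00-11:30.
Yosef ∩ Callum ∩ Nadia: 08:00-11:30.
Yosef ∩ Callum ∩ Nadia ∩ Priya: 08:00-11:30.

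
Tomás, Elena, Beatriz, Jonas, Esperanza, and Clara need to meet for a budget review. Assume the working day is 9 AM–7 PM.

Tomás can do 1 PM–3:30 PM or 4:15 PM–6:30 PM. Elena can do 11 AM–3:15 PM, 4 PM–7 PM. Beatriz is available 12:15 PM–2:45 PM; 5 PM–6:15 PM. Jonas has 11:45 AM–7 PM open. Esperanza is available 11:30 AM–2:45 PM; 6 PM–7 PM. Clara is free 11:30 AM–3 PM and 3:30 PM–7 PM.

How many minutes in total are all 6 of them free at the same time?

120

Tomás ∩ Elena: 13:00-15:15, 16:15-18:30.
Tomás ∩ Elena ∩ Beatriz: 13:00-14:45, 17:00-18:15.
Tomás ∩ Elena ∩ Beatriz ∩ Jonas: 13:00-14:45, 17:00-18:15.
Tomás ∩ Elena ∩ Beatriz ∩ Jonas ∩ Esperanza: 13:00-14:45, 18:00-18:15.
Tomás ∩ Elena ∩ Beatriz ∩ Jonas ∩ Esperanza ∩ Clara: 13:00-14:45, 18:00-18:15.
Those are the intersection windows.
Summing the common windows: 105 + 15 = 120 minutes.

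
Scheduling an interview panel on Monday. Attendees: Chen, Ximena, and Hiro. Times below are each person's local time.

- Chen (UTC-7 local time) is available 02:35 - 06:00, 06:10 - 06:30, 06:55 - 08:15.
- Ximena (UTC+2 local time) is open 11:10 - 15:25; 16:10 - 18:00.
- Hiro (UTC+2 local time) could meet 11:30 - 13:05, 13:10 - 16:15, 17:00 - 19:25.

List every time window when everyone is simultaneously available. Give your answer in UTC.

Chen in UTC: 09:35-13:00, 13:10-13:30, 13:55-15:15 (add 7h to convert from UTC-7).
Ximena in UTC: 09:10-13:25, 14:10-16:00 (subtract 2h to convert from UTC+2).
Hiro in UTC: 09:30-11:05, 11:10-14:15, 15:00-17:25 (subtract 2h to convert from UTC+2).
Chen ∩ Ximena: 09:35-13:00, 13:10-13:25, 14:10-15:15.
Chen ∩ Ximena ∩ Hiro: 09:35-11:05, 11:10-13:00, 13:10-13:25, 14:10-14:15, 15:00-15:15.
Those are the intersection windows.

09:35-11:05, 11:10-13:00, 13:10-13:25, 14:10-14:15, 15:00-15:15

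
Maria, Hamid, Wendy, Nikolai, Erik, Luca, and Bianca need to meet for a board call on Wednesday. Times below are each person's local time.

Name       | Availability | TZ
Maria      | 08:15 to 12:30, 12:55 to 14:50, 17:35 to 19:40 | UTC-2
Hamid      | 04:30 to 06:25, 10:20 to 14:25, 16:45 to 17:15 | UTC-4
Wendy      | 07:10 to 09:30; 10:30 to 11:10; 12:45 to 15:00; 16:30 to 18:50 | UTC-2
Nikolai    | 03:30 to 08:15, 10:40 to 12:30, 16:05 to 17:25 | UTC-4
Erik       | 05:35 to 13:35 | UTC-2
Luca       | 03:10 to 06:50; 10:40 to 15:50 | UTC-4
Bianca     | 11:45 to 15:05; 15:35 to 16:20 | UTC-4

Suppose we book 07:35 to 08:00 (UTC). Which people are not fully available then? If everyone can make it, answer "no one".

Bianca, Hamid, Maria, Wendy

Maria in UTC: 10:15-14:30, 14:55-16:50, 19:35-21:40 (add 2h to convert from UTC-2).
Hamid in UTC: 08:30-10:25, 14:20-18:25, 20:45-21:15 (add 4h to convert from UTC-4).
Wendy in UTC: 09:10-11:30, 12:30-13:10, 14:45-17:00, 18:30-20:50 (add 2h to convert from UTC-2).
Nikolai in UTC: 07:30-12:15, 14:40-16:30, 20:05-21:25 (add 4h to convert from UTC-4).
Erik in UTC: 07:35-15:35 (add 2h to convert from UTC-2).
Luca in UTC: 07:10-10:50, 14:40-19:50 (add 4h to convert from UTC-4).
Bianca in UTC: 15:45-19:05, 19:35-20:20 (add 4h to convert from UTC-4).
Maria: not fully free for 07:35-08:00. Hamid: not fully free for 07:35-08:00. Wendy: not fully free for 07:35-08:00. Nikolai: free for 07:35-08:00. Erik: free for 07:35-08:00. Luca: free for 07:35-08:00. Bianca: not fully free for 07:35-08:00.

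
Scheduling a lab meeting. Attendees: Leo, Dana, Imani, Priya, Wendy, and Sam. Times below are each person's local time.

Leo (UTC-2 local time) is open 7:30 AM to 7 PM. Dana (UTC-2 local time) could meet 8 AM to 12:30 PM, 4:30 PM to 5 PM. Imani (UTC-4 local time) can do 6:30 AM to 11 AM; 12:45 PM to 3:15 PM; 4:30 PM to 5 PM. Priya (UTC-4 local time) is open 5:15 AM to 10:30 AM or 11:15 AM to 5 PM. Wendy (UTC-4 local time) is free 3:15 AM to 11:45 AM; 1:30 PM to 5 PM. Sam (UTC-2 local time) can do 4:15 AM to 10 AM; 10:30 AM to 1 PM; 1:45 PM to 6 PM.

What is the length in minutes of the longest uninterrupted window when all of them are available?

120

Leo in UTC: 09:30-21:00 (add 2h to convert from UTC-2).
Dana in UTC: 10:00-14:30, 18:30-19:00 (add 2h to convert from UTC-2).
Imani in UTC: 10:30-15:00, 16:45-19:15, 20:30-21:00 (add 4h to convert from UTC-4).
Priya in UTC: 09:15-14:30, 15:15-21:00 (add 4h to convert from UTC-4).
Wendy in UTC: 07:15-15:45, 17:30-21:00 (add 4h to convert from UTC-4).
Sam in UTC: 06:15-12:00, 12:30-15:00, 15:45-20:00 (add 2h to convert from UTC-2).
Leo ∩ Dana: 10:00-14:30, 18:30-19:00.
Leo ∩ Dana ∩ Imani: 10:30-14:30, 18:30-19:00.
Leo ∩ Dana ∩ Imani ∩ Priya: 10:30-14:30, 18:30-19:00.
Leo ∩ Dana ∩ Imani ∩ Priya ∩ Wendy: 10:30-14:30, 18:30-19:00.
Leo ∩ Dana ∩ Imani ∩ Priya ∩ Wendy ∩ Sam: 10:30-12:00, 12:30-14:30, 18:30-19:00.
The longest is 12:30-14:30 at 120 minutes.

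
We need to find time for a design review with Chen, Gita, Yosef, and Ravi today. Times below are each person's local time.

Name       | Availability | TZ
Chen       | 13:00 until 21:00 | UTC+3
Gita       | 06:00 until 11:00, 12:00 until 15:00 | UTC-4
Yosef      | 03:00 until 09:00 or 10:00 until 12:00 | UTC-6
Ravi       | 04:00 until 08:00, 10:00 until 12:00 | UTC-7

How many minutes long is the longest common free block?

Chen in UTC: 10:00-18:00 (subtract 3h to convert from UTC+3).
Gita in UTC: 10:00-15:00, 16:00-19:00 (add 4h to convert from UTC-4).
Yosef in UTC: 09:00-15:00, 16:00-18:00 (add 6h to convert from UTC-6).
Ravi in UTC: 11:00-15:00, 17:00-19:00 (add 7h to convert from UTC-7).
Chen ∩ Gita: 10:00-15:00, 16:00-18:00.
Chen ∩ Gita ∩ Yosef: 10:00-15:00, 16:00-18:00.
Chen ∩ Gita ∩ Yosef ∩ Ravi: 11:00-15:00, 17:00-18:00.
Those are the intersection windows.
The longest is 11:00-15:00 at 240 minutes.

240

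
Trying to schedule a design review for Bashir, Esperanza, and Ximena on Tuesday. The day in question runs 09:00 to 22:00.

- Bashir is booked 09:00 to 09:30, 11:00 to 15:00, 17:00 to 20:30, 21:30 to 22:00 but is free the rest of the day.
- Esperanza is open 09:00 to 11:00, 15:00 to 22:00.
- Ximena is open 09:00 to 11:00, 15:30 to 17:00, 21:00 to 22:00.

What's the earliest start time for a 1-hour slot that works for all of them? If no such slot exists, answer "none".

09:30

Bashir free: 09:30-11:00, 15:00-17:00, 20:30-21:30 (invert busy blocks within the working day).
Esperanza free: 09:00-11:00, 15:00-22:00.
Ximena free: 09:00-11:00, 15:30-17:00, 21:00-22:00.
Bashir ∩ Esperanza: 09:30-11:00, 15:00-17:00, 20:30-21:30.
Bashir ∩ Esperanza ∩ Ximena: 09:30-11:00, 15:30-17:00, 21:00-21:30.
So the common availability across everyone is 09:30-11:00, 15:30-17:00, 21:00-21:30.
The first common window of at least 60 minutes is 09:30-11:00, so the earliest start is 09:30.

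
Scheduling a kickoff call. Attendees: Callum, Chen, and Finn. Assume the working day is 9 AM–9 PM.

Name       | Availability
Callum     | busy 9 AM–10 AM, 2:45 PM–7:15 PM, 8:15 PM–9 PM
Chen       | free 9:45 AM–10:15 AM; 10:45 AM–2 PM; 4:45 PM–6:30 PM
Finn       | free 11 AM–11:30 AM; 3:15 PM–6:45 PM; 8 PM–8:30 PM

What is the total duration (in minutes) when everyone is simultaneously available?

Callum free: 10:00-14:45, 19:15-20:15 (invert busy blocks within the working day).
Chen free: 09:45-10:15, 10:45-14:00, 16:45-18:30.
Finn free: 11:00-11:30, 15:15-18:45, 20:00-20:30.
Callum ∩ Chen: 10:00-10:15, 10:45-14:00.
Callum ∩ Chen ∩ Finn: 11:00-11:30.
That's a single block of 30 minutes.

30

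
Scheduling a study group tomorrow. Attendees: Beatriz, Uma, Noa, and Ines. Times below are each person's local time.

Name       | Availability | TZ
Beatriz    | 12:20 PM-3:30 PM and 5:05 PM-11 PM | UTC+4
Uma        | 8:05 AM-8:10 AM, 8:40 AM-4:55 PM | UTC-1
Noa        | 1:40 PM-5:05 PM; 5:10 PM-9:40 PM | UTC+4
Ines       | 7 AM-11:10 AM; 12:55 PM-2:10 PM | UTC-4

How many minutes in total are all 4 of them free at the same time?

195

Beatriz in UTC: 08:20-11:30, 13:05-19:00 (subtract 4h to convert from UTC+4).
Uma in UTC: 09:05-09:10, 09:40-17:55 (add 1h to convert from UTC-1).
Noa in UTC: 09:40-13:05, 13:10-17:40 (subtract 4h to convert from UTC+4).
Ines in UTC: 11:00-15:10, 16:55-18:10 (add 4h to convert from UTC-4).
Beatriz ∩ Uma: 09:05-09:10, 09:40-11:30, 13:05-17:55.
Beatriz ∩ Uma ∩ Noa: 09:40-11:30, 13:10-17:40.
Beatriz ∩ Uma ∩ Noa ∩ Ines: 11:00-11:30, 13:10-15:10, 16:55-17:40.
Those are the intersection windows.
Summing the common windows: 30 + 120 + 45 = 195 minutes.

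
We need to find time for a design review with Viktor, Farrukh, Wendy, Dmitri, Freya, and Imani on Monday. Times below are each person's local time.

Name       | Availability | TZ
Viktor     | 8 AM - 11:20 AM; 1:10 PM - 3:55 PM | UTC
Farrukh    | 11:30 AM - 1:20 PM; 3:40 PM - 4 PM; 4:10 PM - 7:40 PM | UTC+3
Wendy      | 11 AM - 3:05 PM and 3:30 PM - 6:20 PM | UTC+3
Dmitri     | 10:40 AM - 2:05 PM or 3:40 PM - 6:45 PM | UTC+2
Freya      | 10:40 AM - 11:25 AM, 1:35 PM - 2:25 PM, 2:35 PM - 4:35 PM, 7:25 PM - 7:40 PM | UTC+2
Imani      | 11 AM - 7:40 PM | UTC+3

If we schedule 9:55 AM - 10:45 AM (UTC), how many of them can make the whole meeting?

Viktor in UTC: 08:00-11:20, 13:10-15:55.
Farrukh in UTC: 08:30-10:20, 12:40-13:00, 13:10-16:40 (subtract 3h to convert from UTC+3).
Wendy in UTC: 08:00-12:05, 12:30-15:20 (subtract 3h to convert from UTC+3).
Dmitri in UTC: 08:40-12:05, 13:40-16:45 (subtract 2h to convert from UTC+2).
Freya in UTC: 08:40-09:25, 11:35-12:25, 12:35-14:35, 17:25-17:40 (subtract 2h to convert from UTC+2).
Imani in UTC: 08:00-16:40 (subtract 3h to convert from UTC+3).
Viktor, Wendy, Dmitri, and Imani can make the full 09:55-10:45 slot — that's 4.

4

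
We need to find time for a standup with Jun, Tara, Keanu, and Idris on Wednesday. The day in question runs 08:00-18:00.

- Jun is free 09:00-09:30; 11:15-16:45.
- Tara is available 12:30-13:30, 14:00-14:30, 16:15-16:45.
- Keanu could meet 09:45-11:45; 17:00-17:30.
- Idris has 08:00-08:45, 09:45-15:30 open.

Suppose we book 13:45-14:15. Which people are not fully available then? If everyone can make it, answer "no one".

Keanu, Tara

Jun: free for 13:45-14:15. Tara: not fully free for 13:45-14:15. Keanu: not fully free for 13:45-14:15. Idris: free for 13:45-14:15.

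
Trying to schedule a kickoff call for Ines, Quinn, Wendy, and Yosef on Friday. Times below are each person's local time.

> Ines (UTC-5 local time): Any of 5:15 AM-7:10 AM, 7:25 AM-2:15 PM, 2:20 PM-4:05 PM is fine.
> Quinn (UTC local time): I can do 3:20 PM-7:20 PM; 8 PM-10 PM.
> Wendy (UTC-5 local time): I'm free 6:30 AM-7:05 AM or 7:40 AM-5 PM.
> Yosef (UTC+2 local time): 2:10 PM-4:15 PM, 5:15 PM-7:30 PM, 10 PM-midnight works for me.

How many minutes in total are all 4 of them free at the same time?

Ines in UTC: 10:15-12:10, 12:25-19:15, 19:20-21:05 (add 5h to convert from UTC-5).
Quinn in UTC: 15:20-19:20, 20:00-22:00.
Wendy in UTC: 11:30-12:05, 12:40-22:00 (add 5h to convert from UTC-5).
Yosef in UTC: 12:10-14:15, 15:15-17:30, 20:00-22:00 (subtract 2h to convert from UTC+2).
Ines ∩ Quinn: 15:20-19:15, 20:00-21:05.
Ines ∩ Quinn ∩ Wendy: 15:20-19:15, 20:00-21:05.
Ines ∩ Quinn ∩ Wendy ∩ Yosef: 15:20-17:30, 20:00-21:05.
Those are the intersection windows.
Summing the common windows: 130 + 65 = 195 minutes.

195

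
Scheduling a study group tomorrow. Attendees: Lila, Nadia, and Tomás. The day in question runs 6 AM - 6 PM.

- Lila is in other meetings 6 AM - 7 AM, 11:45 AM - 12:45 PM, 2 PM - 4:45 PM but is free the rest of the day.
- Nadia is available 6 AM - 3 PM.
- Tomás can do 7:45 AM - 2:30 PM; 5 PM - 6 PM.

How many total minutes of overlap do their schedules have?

315

Lila free: 07:00-11:45, 12:45-14:00, 16:45-18:00 (invert busy blocks within the working day).
Nadia free: 06:00-15:00.
Tomás free: 07:45-14:30, 17:00-18:00.
Lila ∩ Nadia: 07:00-11:45, 12:45-14:00.
Lila ∩ Nadia ∩ Tomás: 07:45-11:45, 12:45-14:00.
Summing the common windows: 240 + 75 = 315 minutes.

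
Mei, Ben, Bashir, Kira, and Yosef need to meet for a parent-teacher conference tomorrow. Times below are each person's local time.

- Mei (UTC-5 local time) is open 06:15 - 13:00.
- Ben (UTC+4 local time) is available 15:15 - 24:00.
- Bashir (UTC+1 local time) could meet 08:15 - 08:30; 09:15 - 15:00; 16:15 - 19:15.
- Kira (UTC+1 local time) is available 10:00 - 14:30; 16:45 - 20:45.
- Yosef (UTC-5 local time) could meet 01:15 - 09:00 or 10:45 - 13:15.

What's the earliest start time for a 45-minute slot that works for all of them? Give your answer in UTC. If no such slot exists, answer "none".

11:15

Mei in UTC: 11:15-18:00 (add 5h to convert from UTC-5).
Ben in UTC: 11:15-20:00 (subtract 4h to convert from UTC+4).
Bashir in UTC: 07:15-07:30, 08:15-14:00, 15:15-18:15 (subtract 1h to convert from UTC+1).
Kira in UTC: 09:00-13:30, 15:45-19:45 (subtract 1h to convert from UTC+1).
Yosef in UTC: 06:15-14:00, 15:45-18:15 (add 5h to convert from UTC-5).
Mei ∩ Ben: 11:15-18:00.
Mei ∩ Ben ∩ Bashir: 11:15-14:00, 15:15-18:00.
Mei ∩ Ben ∩ Bashir ∩ Kira: 11:15-13:30, 15:45-18:00.
Mei ∩ Ben ∩ Bashir ∩ Kira ∩ Yosef: 11:15-13:30, 15:45-18:00.
The first common window of at least 45 minutes is 11:15-13:30, so the earliest start is 11:15.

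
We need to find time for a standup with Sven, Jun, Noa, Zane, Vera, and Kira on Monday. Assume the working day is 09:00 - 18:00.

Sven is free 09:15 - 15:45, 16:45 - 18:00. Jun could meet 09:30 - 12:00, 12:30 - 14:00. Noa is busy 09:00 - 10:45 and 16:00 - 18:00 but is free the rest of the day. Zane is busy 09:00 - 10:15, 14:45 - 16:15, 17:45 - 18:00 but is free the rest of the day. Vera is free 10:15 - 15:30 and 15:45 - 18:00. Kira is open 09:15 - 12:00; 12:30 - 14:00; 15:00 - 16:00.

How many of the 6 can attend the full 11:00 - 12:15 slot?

4

Sven free: 09:15-15:45, 16:45-18:00.
Jun free: 09:30-12:00, 12:30-14:00.
Noa free: 10:45-16:00 (invert busy blocks within the working day).
Zane free: 10:15-14:45, 16:15-17:45 (invert busy blocks within the working day).
Vera free: 10:15-15:30, 15:45-18:00.
Kira free: 09:15-12:00, 12:30-14:00, 15:00-16:00.
Sven, Noa, Zane, and Vera can make the full 11:00-12:15 slot — that's 4.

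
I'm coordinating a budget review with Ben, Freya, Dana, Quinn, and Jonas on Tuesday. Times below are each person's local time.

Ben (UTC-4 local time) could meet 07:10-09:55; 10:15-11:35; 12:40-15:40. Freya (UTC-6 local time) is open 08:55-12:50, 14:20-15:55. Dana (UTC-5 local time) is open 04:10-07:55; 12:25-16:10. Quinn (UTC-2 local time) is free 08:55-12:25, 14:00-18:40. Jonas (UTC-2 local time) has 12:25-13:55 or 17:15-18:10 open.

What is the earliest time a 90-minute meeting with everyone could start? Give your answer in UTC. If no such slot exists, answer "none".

none

Ben in UTC: 11:10-13:55, 14:15-15:35, 16:40-19:40 (add 4h to convert from UTC-4).
Freya in UTC: 14:55-18:50, 20:20-21:55 (add 6h to convert from UTC-6).
Dana in UTC: 09:10-12:55, 17:25-21:10 (add 5h to convert from UTC-5).
Quinn in UTC: 10:55-14:25, 16:00-20:40 (add 2h to convert from UTC-2).
Jonas in UTC: 14:25-15:55, 19:15-20:10 (add 2h to convert from UTC-2).
Ben ∩ Freya: 14:55-15:35, 16:40-18:50.
Ben ∩ Freya ∩ Dana: 17:25-18:50.
Ben ∩ Freya ∩ Dana ∩ Quinn: 17:25-18:50.
Ben ∩ Freya ∩ Dana ∩ Quinn ∩ Jonas: ∅.
There is no time when everyone is free.
No common window is at least 90 minutes long.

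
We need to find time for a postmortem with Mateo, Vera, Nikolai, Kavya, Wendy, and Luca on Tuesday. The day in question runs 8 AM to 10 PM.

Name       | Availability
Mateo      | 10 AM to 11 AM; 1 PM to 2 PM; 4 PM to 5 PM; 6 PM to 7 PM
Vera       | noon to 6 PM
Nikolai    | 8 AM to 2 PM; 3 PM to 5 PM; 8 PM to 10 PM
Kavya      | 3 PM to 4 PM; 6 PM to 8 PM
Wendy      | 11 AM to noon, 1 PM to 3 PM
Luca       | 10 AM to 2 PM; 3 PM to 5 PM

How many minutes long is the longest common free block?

0

Mateo ∩ Vera: 13:00-14:00, 16:00-17:00.
Mateo ∩ Vera ∩ Nikolai: 13:00-14:00, 16:00-17:00.
Mateo ∩ Vera ∩ Nikolai ∩ Kavya: ∅.
Mateo ∩ Vera ∩ Nikolai ∩ Kavya ∩ Wendy: ∅.
Mateo ∩ Vera ∩ Nikolai ∩ Kavya ∩ Wendy ∩ Luca: ∅.
There is no time when everyone is free.
No common window exists, so the longest block is 0 minutes.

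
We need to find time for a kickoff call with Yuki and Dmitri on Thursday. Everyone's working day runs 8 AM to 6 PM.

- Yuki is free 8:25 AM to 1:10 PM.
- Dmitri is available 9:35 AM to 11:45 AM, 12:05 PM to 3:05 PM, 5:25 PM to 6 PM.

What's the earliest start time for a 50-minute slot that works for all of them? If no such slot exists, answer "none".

09:35

Yuki ∩ Dmitri: 09:35-11:45, 12:05-13:10.
So the common availability across everyone is 09:35-11:45, 12:05-13:10.
The first common window of at least 50 minutes is 09:35-11:45, so the earliest start is 09:35.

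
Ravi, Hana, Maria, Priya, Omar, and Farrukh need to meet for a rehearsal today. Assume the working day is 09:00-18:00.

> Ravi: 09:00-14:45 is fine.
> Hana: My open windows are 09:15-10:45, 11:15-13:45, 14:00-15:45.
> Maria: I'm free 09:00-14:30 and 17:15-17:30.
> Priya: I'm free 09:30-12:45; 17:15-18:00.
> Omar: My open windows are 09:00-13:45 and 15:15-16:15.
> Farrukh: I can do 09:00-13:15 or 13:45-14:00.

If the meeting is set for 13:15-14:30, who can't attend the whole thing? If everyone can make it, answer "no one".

Farrukh, Hana, Omar, Priya

Ravi: free for 13:15-14:30. Hana: not fully free for 13:15-14:30. Maria: free for 13:15-14:30. Priya: not fully free for 13:15-14:30. Omar: not fully free for 13:15-14:30. Farrukh: not fully free for 13:15-14:30.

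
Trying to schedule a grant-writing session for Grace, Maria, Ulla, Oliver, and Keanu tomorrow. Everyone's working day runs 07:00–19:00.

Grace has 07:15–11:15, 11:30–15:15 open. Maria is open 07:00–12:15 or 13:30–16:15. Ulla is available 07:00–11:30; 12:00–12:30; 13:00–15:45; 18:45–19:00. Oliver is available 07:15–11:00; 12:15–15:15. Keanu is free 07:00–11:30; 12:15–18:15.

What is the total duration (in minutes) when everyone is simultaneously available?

Grace ∩ Maria: 07:15-11:15, 11:30-12:15, 13:30-15:15.
Grace ∩ Maria ∩ Ulla: 07:15-11:15, 12:00-12:15, 13:30-15:15.
Grace ∩ Maria ∩ Ulla ∩ Oliver: 07:15-11:00, 13:30-15:15.
Grace ∩ Maria ∩ Ulla ∩ Oliver ∩ Keanu: 07:15-11:00, 13:30-15:15.
So the common availability across everyone is 07:15-11:00, 13:30-15:15.
Summing the common windows: 225 + 105 = 330 minutes.

330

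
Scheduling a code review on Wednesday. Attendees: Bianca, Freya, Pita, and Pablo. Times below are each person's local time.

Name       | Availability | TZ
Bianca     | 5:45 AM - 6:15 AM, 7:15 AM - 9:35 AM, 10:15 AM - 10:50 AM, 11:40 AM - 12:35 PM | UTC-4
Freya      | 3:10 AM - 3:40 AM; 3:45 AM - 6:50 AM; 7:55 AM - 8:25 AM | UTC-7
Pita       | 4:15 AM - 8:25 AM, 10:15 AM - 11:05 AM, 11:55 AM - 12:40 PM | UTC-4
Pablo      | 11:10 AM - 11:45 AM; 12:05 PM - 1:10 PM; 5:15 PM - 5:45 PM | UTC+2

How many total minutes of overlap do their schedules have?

Bianca in UTC: 09:45-10:15, 11:15-13:35, 14:15-14:50, 15:40-16:35 (add 4h to convert from UTC-4).
Freya in UTC: 10:10-10:40, 10:45-13:50, 14:55-15:25 (add 7h to convert from UTC-7).
Pita in UTC: 08:15-12:25, 14:15-15:05, 15:55-16:40 (add 4h to convert from UTC-4).
Pablo in UTC: 09:10-09:45, 10:05-11:10, 15:15-15:45 (subtract 2h to convert from UTC+2).
Bianca ∩ Freya: 10:10-10:15, 11:15-13:35.
Bianca ∩ Freya ∩ Pita: 10:10-10:15, 11:15-12:25.
Bianca ∩ Freya ∩ Pita ∩ Pablo: 10:10-10:15.
So the common availability across everyone is 10:10-10:15.
That's a single block of 5 minutes.

5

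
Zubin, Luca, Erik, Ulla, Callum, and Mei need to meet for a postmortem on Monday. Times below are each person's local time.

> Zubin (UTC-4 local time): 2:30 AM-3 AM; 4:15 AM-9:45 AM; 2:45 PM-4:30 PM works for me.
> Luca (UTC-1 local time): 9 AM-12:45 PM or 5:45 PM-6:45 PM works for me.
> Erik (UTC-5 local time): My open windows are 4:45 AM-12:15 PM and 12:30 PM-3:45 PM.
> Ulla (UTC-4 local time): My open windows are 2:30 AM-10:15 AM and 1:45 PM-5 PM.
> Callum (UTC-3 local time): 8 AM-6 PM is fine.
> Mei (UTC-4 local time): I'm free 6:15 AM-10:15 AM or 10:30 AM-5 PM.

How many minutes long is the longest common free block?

Zubin in UTC: 06:30-07:00, 08:15-13:45, 18:45-20:30 (add 4h to convert from UTC-4).
Luca in UTC: 10:00-13:45, 18:45-19:45 (add 1h to convert from UTC-1).
Erik in UTC: 09:45-17:15, 17:30-20:45 (add 5h to convert from UTC-5).
Ulla in UTC: 06:30-14:15, 17:45-21:00 (add 4h to convert from UTC-4).
Callum in UTC: 11:00-21:00 (add 3h to convert from UTC-3).
Mei in UTC: 10:15-14:15, 14:30-21:00 (add 4h to convert from UTC-4).
Zubin ∩ Luca: 10:00-13:45, 18:45-19:45.
Zubin ∩ Luca ∩ Erik: 10:00-13:45, 18:45-19:45.
Zubin ∩ Luca ∩ Erik ∩ Ulla: 10:00-13:45, 18:45-19:45.
Zubin ∩ Luca ∩ Erik ∩ Ulla ∩ Callum: 11:00-13:45, 18:45-19:45.
Zubin ∩ Luca ∩ Erik ∩ Ulla ∩ Callum ∩ Mei: 11:00-13:45, 18:45-19:45.
Those are the intersection windows.
The longest is 11:00-13:45 at 165 minutes.

165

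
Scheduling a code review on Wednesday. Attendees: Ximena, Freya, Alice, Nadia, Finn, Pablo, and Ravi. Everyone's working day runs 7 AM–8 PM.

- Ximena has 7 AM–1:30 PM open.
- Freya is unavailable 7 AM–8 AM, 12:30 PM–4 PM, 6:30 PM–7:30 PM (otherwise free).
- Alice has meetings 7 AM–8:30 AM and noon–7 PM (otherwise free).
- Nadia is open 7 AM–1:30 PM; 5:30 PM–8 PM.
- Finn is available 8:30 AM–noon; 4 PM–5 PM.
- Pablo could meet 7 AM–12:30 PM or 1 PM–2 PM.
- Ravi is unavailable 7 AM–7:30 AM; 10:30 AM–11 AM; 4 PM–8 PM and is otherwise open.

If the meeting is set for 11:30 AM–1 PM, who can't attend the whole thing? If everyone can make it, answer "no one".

Ximena free: 07:00-13:30.
Freya free: 08:00-12:30, 16:00-18:30, 19:30-20:00 (invert busy blocks within the working day).
Alice free: 08:30-12:00, 19:00-20:00 (invert busy blocks within the working day).
Nadia free: 07:00-13:30, 17:30-20:00.
Finn free: 08:30-12:00, 16:00-17:00.
Pablo free: 07:00-12:30, 13:00-14:00.
Ravi free: 07:30-10:30, 11:00-16:00 (invert busy blocks within the working day).
Ximena: free for 11:30-13:00. Freya: not fully free for 11:30-13:00. Alice: not fully free for 11:30-13:00. Nadia: free for 11:30-13:00. Finn: not fully free for 11:30-13:00. Pablo: not fully free for 11:30-13:00. Ravi: free for 11:30-13:00.

Alice, Finn, Freya, Pablo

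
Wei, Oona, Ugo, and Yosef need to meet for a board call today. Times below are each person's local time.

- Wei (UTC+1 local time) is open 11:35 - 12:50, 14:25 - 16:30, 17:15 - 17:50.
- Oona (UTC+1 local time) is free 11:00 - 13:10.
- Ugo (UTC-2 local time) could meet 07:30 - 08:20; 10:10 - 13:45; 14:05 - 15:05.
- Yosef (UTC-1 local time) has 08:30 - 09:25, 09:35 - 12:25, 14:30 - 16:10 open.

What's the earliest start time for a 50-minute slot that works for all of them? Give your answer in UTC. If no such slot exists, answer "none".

none

Wei in UTC: 10:35-11:50, 13:25-15:30, 16:15-16:50 (subtract 1h to convert from UTC+1).
Oona in UTC: 10:00-12:10 (subtract 1h to convert from UTC+1).
Ugo in UTC: 09:30-10:20, 12:10-15:45, 16:05-17:05 (add 2h to convert from UTC-2).
Yosef in UTC: 09:30-10:25, 10:35-13:25, 15:30-17:10 (add 1h to convert from UTC-1).
Wei ∩ Oona: 10:35-11:50.
Wei ∩ Oona ∩ Ugo: ∅.
Wei ∩ Oona ∩ Ugo ∩ Yosef: ∅.
There is no time when everyone is free.
No common window is at least 50 minutes long.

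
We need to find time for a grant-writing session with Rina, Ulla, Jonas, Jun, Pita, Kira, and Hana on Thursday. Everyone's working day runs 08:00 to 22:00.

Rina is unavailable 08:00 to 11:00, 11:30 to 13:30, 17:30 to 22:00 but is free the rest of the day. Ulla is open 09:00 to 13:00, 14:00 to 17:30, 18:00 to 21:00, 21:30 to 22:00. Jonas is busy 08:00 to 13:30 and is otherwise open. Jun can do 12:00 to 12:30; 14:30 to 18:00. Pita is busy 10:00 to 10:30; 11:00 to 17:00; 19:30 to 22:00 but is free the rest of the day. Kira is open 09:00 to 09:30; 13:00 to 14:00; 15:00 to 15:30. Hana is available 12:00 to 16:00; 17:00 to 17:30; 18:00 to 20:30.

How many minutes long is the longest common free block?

0

Rina free: 11:00-11:30, 13:30-17:30 (invert busy blocks within the working day).
Ulla free: 09:00-13:00, 14:00-17:30, 18:00-21:00, 21:30-22:00.
Jonas free: 13:30-22:00 (invert busy blocks within the working day).
Jun free: 12:00-12:30, 14:30-18:00.
Pita free: 08:00-10:00, 10:30-11:00, 17:00-19:30 (invert busy blocks within the working day).
Kira free: 09:00-09:30, 13:00-14:00, 15:00-15:30.
Hana free: 12:00-16:00, 17:00-17:30, 18:00-20:30.
Rina ∩ Ulla: 11:00-11:30, 14:00-17:30.
Rina ∩ Ulla ∩ Jonas: 14:00-17:30.
Rina ∩ Ulla ∩ Jonas ∩ Jun: 14:30-17:30.
Rina ∩ Ulla ∩ Jonas ∩ Jun ∩ Pita: 17:00-17:30.
Rina ∩ Ulla ∩ Jonas ∩ Jun ∩ Pita ∩ Kira: ∅.
Rina ∩ Ulla ∩ Jonas ∩ Jun ∩ Pita ∩ Kira ∩ Hana: ∅.
There is no time when everyone is free.
No common window exists, so the longest block is 0 minutes.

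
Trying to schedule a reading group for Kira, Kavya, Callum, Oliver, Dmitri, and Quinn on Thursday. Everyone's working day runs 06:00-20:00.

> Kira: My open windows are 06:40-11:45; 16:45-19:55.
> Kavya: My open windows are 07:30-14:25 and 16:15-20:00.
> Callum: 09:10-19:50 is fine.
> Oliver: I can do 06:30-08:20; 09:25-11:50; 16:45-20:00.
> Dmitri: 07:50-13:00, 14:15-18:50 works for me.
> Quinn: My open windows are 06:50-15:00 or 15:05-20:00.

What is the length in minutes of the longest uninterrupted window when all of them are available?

Kira ∩ Kavya: 07:30-11:45, 16:45-19:55.
Kira ∩ Kavya ∩ Callum: 09:10-11:45, 16:45-19:50.
Kira ∩ Kavya ∩ Callum ∩ Oliver: 09:25-11:45, 16:45-19:50.
Kira ∩ Kavya ∩ Callum ∩ Oliver ∩ Dmitri: 09:25-11:45, 16:45-18:50.
Kira ∩ Kavya ∩ Callum ∩ Oliver ∩ Dmitri ∩ Quinn: 09:25-11:45, 16:45-18:50.
So the common availability across everyone is 09:25-11:45, 16:45-18:50.
The longest is 09:25-11:45 at 140 minutes.

140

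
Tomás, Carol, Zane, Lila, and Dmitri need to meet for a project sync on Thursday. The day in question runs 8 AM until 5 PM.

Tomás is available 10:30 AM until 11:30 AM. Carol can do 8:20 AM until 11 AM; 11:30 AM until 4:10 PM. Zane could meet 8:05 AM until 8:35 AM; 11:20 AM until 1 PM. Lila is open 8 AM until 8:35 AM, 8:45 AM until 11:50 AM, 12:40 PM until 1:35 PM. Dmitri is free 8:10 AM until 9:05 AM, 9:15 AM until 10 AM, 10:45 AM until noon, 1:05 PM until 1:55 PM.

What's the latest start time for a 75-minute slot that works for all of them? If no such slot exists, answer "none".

none

Tomás ∩ Carol: 10:30-11:00.
Tomás ∩ Carol ∩ Zane: ∅.
Tomás ∩ Carol ∩ Zane ∩ Lila: ∅.
Tomás ∩ Carol ∩ Zane ∩ Lila ∩ Dmitri: ∅.
There is no time when everyone is free.
No common window is at least 75 minutes long.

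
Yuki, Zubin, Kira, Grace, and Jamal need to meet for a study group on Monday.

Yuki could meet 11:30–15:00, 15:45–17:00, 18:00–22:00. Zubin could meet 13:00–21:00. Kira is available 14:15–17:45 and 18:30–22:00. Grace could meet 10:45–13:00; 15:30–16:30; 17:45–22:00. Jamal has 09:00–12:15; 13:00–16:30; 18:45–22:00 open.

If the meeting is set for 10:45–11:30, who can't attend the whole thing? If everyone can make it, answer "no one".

Kira, Yuki, Zubin

Yuki: not fully free for 10:45-11:30. Zubin: not fully free for 10:45-11:30. Kira: not fully free for 10:45-11:30. Grace: free for 10:45-11:30. Jamal: free for 10:45-11:30.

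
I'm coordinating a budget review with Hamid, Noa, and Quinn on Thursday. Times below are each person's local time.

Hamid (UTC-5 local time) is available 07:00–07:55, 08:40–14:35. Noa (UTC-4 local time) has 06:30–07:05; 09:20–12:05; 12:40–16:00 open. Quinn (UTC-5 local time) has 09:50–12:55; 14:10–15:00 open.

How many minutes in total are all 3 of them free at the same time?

175

Hamid in UTC: 12:00-12:55, 13:40-19:35 (add 5h to convert from UTC-5).
Noa in UTC: 10:30-11:05, 13:20-16:05, 16:40-20:00 (add 4h to convert from UTC-4).
Quinn in UTC: 14:50-17:55, 19:10-20:00 (add 5h to convert from UTC-5).
Hamid ∩ Noa: 13:40-16:05, 16:40-19:35.
Hamid ∩ Noa ∩ Quinn: 14:50-16:05, 16:40-17:55, 19:10-19:35.
Summing the common windows: 75 + 75 + 25 = 175 minutes.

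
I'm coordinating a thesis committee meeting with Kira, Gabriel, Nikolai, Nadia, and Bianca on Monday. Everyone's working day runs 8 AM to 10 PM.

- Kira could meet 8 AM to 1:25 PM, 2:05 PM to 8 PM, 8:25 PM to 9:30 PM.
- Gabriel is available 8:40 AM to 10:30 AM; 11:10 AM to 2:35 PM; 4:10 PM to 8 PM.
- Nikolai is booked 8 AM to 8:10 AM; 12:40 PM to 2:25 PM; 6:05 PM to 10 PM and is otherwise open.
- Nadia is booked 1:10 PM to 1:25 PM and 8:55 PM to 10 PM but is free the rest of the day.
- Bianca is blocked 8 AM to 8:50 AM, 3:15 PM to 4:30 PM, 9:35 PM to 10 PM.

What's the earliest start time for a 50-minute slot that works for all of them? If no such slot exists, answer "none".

08:50

Kira free: 08:00-13:25, 14:05-20:00, 20:25-21:30.
Gabriel free: 08:40-10:30, 11:10-14:35, 16:10-20:00.
Nikolai free: 08:10-12:40, 14:25-18:05 (invert busy blocks within the working day).
Nadia free: 08:00-13:10, 13:25-20:55 (invert busy blocks within the working day).
Bianca free: 08:50-15:15, 16:30-21:35 (invert busy blocks within the working day).
Kira ∩ Gabriel: 08:40-10:30, 11:10-13:25, 14:05-14:35, 16:10-20:00.
Kira ∩ Gabriel ∩ Nikolai: 08:40-10:30, 11:10-12:40, 14:25-14:35, 16:10-18:05.
Kira ∩ Gabriel ∩ Nikolai ∩ Nadia: 08:40-10:30, 11:10-12:40, 14:25-14:35, 16:10-18:05.
Kira ∩ Gabriel ∩ Nikolai ∩ Nadia ∩ Bianca: 08:50-10:30, 11:10-12:40, 14:25-14:35, 16:30-18:05.
So the common availability across everyone is 08:50-10:30, 11:10-12:40, 14:25-14:35, 16:30-18:05.
The first common window of at least 50 minutes is 08:50-10:30, so the earliest start is 08:50.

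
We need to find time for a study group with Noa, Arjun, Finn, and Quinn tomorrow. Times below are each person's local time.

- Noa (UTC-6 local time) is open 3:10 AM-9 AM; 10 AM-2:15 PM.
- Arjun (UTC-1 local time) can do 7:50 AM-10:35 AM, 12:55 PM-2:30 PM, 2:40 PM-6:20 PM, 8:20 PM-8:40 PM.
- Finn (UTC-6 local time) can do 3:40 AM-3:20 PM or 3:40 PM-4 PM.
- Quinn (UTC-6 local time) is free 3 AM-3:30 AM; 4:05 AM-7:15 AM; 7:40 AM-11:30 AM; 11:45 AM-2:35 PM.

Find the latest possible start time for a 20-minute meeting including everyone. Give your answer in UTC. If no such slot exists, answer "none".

Noa in UTC: 09:10-15:00, 16:00-20:15 (add 6h to convert from UTC-6).
Arjun in UTC: 08:50-11:35, 13:55-15:30, 15:40-19:20, 21:20-21:40 (add 1h to convert from UTC-1).
Finn in UTC: 09:40-21:20, 21:40-22:00 (add 6h to convert from UTC-6).
Quinn in UTC: 09:00-09:30, 10:05-13:15, 13:40-17:30, 17:45-20:35 (add 6h to convert from UTC-6).
Noa ∩ Arjun: 09:10-11:35, 13:55-15:00, 16:00-19:20.
Noa ∩ Arjun ∩ Finn: 09:40-11:35, 13:55-15:00, 16:00-19:20.
Noa ∩ Arjun ∩ Finn ∩ Quinn: 10:05-11:35, 13:55-15:00, 16:00-17:30, 17:45-19:20.
Those are the intersection windows.
The last common window of at least 20 minutes is 17:45-19:20; a 20-minute meeting can start as late as 19:00 and still end by 19:20.

19:00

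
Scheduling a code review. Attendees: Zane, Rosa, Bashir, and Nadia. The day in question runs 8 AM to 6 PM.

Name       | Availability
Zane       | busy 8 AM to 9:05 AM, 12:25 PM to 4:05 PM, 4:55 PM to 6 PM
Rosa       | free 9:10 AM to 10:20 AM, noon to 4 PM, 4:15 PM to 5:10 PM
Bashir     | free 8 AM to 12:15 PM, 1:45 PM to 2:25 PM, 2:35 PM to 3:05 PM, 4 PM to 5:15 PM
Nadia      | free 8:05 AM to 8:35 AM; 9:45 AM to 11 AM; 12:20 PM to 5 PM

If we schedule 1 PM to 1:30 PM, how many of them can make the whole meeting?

Zane free: 09:05-12:25, 16:05-16:55 (invert busy blocks within the working day).
Rosa free: 09:10-10:20, 12:00-16:00, 16:15-17:10.
Bashir free: 08:00-12:15, 13:45-14:25, 14:35-15:05, 16:00-17:15.
Nadia free: 08:05-08:35, 09:45-11:00, 12:20-17:00.
Rosa and Nadia can make the full 13:00-13:30 slot — that's 2.

2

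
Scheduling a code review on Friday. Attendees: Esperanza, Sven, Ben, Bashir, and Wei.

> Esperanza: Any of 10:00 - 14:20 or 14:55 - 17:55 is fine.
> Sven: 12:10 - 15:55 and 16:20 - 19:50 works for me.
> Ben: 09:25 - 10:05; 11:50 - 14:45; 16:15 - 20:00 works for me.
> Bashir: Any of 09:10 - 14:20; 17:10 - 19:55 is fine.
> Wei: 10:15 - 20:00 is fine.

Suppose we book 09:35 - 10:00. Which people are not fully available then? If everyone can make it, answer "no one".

Esperanza: not fully free for 09:35-10:00. Sven: not fully free for 09:35-10:00. Ben: free for 09:35-10:00. Bashir: free for 09:35-10:00. Wei: not fully free for 09:35-10:00.

Esperanza, Sven, Wei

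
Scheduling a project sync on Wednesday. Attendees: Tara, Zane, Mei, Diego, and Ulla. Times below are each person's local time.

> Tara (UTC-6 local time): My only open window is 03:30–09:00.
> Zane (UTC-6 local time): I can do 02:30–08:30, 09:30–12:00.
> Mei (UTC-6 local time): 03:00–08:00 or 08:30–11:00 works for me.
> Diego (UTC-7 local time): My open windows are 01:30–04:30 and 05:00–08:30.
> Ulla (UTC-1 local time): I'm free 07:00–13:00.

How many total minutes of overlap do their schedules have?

Tara in UTC: 09:30-15:00 (add 6h to convert from UTC-6).
Zane in UTC: 08:30-14:30, 15:30-18:00 (add 6h to convert from UTC-6).
Mei in UTC: 09:00-14:00, 14:30-17:00 (add 6h to convert from UTC-6).
Diego in UTC: 08:30-11:30, 12:00-15:30 (add 7h to convert from UTC-7).
Ulla in UTC: 08:00-14:00 (add 1h to convert from UTC-1).
Tara ∩ Zane: 09:30-14:30.
Tara ∩ Zane ∩ Mei: 09:30-14:00.
Tara ∩ Zane ∩ Mei ∩ Diego: 09:30-11:30, 12:00-14:00.
Tara ∩ Zane ∩ Mei ∩ Diego ∩ Ulla: 09:30-11:30, 12:00-14:00.
Summing the common windows: 120 + 120 = 240 minutes.

240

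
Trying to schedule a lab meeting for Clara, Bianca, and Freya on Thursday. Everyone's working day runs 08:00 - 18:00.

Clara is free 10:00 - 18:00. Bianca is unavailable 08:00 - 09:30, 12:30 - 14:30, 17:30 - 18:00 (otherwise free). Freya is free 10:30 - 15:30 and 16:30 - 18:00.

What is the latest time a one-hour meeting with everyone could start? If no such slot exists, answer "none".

16:30

Clara free: 10:00-18:00.
Bianca free: 09:30-12:30, 14:30-17:30 (invert busy blocks within the working day).
Freya free: 10:30-15:30, 16:30-18:00.
Clara ∩ Bianca: 10:00-12:30, 14:30-17:30.
Clara ∩ Bianca ∩ Freya: 10:30-12:30, 14:30-15:30, 16:30-17:30.
The last common window of at least 60 minutes is 16:30-17:30; a 60-minute meeting can start as late as 16:30 and still end by 17:30.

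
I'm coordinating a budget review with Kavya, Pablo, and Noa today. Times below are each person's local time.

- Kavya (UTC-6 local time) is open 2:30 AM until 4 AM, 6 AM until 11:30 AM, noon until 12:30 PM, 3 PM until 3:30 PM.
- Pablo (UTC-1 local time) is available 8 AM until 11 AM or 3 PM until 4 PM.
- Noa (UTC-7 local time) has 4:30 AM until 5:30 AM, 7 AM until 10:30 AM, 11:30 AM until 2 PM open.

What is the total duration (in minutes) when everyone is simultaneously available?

Kavya in UTC: 08:30-10:00, 12:00-17:30, 18:00-18:30, 21:00-21:30 (add 6h to convert from UTC-6).
Pablo in UTC: 09:00-12:00, 16:00-17:00 (add 1h to convert from UTC-1).
Noa in UTC: 11:30-12:30, 14:00-17:30, 18:30-21:00 (add 7h to convert from UTC-7).
Kavya ∩ Pablo: 09:00-10:00, 16:00-17:00.
Kavya ∩ Pablo ∩ Noa: 16:00-17:00.
That's a single block of 60 minutes.

60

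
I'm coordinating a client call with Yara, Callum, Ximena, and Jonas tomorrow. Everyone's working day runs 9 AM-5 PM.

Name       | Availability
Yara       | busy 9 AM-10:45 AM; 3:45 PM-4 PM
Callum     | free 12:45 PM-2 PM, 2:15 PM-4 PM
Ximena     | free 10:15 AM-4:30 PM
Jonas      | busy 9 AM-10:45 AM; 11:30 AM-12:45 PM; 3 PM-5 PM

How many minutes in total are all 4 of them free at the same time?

Yara free: 10:45-15:45, 16:00-17:00 (invert busy blocks within the working day).
Callum free: 12:45-14:00, 14:15-16:00.
Ximena free: 10:15-16:30.
Jonas free: 10:45-11:30, 12:45-15:00 (invert busy blocks within the working day).
Yara ∩ Callum: 12:45-14:00, 14:15-15:45.
Yara ∩ Callum ∩ Ximena: 12:45-14:00, 14:15-15:45.
Yara ∩ Callum ∩ Ximena ∩ Jonas: 12:45-14:00, 14:15-15:00.
Those are the intersection windows.
Summing the common windows: 75 + 45 = 120 minutes.

120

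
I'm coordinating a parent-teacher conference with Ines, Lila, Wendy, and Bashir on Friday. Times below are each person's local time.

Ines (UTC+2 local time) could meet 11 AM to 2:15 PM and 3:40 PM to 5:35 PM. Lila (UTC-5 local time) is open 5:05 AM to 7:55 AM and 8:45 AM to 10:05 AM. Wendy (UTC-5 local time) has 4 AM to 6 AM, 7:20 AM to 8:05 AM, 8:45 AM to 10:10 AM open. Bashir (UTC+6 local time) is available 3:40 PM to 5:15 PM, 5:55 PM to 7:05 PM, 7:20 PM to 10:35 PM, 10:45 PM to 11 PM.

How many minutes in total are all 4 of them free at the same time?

135

Ines in UTC: 09:00-12:15, 13:40-15:35 (subtract 2h to convert from UTC+2).
Lila in UTC: 10:05-12:55, 13:45-15:05 (add 5h to convert from UTC-5).
Wendy in UTC: 09:00-11:00, 12:20-13:05, 13:45-15:10 (add 5h to convert from UTC-5).
Bashir in UTC: 09:40-11:15, 11:55-13:05, 13:20-16:35, 16:45-17:00 (subtract 6h to convert from UTC+6).
Ines ∩ Lila: 10:05-12:15, 13:45-15:05.
Ines ∩ Lila ∩ Wendy: 10:05-11:00, 13:45-15:05.
Ines ∩ Lila ∩ Wendy ∩ Bashir: 10:05-11:00, 13:45-15:05.
Those are the intersection windows.
Summing the common windows: 55 + 80 = 135 minutes.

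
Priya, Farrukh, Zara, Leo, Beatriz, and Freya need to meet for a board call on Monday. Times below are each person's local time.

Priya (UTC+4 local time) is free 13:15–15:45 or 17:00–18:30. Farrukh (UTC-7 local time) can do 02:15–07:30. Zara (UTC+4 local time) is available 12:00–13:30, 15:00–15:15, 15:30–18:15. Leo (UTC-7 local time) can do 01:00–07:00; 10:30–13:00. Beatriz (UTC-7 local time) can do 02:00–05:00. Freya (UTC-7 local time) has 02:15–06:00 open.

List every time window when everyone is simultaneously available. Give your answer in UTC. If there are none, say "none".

09:15-09:30, 11:00-11:15, 11:30-11:45

Priya in UTC: 09:15-11:45, 13:00-14:30 (subtract 4h to convert from UTC+4).
Farrukh in UTC: 09:15-14:30 (add 7h to convert from UTC-7).
Zara in UTC: 08:00-09:30, 11:00-11:15, 11:30-14:15 (subtract 4h to convert from UTC+4).
Leo in UTC: 08:00-14:00, 17:30-20:00 (add 7h to convert from UTC-7).
Beatriz in UTC: 09:00-12:00 (add 7h to convert from UTC-7).
Freya in UTC: 09:15-13:00 (add 7h to convert from UTC-7).
Priya ∩ Farrukh: 09:15-11:45, 13:00-14:30.
Priya ∩ Farrukh ∩ Zara: 09:15-09:30, 11:00-11:15, 11:30-11:45, 13:00-14:15.
Priya ∩ Farrukh ∩ Zara ∩ Leo: 09:15-09:30, 11:00-11:15, 11:30-11:45, 13:00-14:00.
Priya ∩ Farrukh ∩ Zara ∩ Leo ∩ Beatriz: 09:15-09:30, 11:00-11:15, 11:30-11:45.
Priya ∩ Farrukh ∩ Zara ∩ Leo ∩ Beatriz ∩ Freya: 09:15-09:30, 11:00-11:15, 11:30-11:45.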